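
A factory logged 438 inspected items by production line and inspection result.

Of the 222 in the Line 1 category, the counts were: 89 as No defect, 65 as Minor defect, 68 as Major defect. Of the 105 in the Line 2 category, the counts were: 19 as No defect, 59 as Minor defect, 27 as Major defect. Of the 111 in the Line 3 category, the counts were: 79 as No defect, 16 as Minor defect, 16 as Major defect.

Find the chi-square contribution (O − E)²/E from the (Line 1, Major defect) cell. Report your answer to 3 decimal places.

2.450

Row total (Line 1) = 222; column total (Major defect) = 111; N = 438.
Expected count E = 222 × 111 / 438 = 56.2603.
Contribution = (O − E)²/E = (68 − 56.2603)² / 56.2603 = 2.450.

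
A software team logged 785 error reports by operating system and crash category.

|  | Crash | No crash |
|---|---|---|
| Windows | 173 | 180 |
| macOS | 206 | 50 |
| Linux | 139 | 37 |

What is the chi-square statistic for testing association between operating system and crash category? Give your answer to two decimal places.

82.49

Row totals: 353, 256, 176. Column totals: 518, 267. Grand total N = 785.
Expected counts (row total × column total / N):
  Windows, Crash: 353×518/785 = 232.935
  Windows, No crash: 353×267/785 = 120.065
  macOS, Crash: 256×518/785 = 168.927
  macOS, No crash: 256×267/785 = 87.073
  Linux, Crash: 176×518/785 = 116.138
  Linux, No crash: 176×267/785 = 59.862
Contributions (O − E)²/E:
  (173 − 232.935)²/232.935 = 15.4215
  (180 − 120.065)²/120.065 = 29.9188
  (206 − 168.927)²/168.927 = 8.1361
  (50 − 87.073)²/87.073 = 15.7845
  (139 − 116.138)²/116.138 = 4.5004
  (37 − 59.862)²/59.862 = 8.7313
χ² = 15.4215 + 29.9188 + 8.1361 + 15.7845 + 4.5004 + 8.7313 = 82.49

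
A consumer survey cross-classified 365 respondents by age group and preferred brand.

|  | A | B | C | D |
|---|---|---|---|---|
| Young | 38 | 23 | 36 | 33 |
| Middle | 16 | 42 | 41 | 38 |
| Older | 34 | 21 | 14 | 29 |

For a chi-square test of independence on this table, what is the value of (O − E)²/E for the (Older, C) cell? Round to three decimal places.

4.455

Row total (Older) = 98; column total (C) = 91; N = 365.
Expected count E = 98 × 91 / 365 = 24.4329.
Contribution = (O − E)²/E = (14 − 24.4329)² / 24.4329 = 4.455.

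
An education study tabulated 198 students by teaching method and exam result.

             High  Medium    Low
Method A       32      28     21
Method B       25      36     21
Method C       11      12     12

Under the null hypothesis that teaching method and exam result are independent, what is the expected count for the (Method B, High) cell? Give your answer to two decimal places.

28.16

Row total (Method B) = 82; column total (High) = 68; grand total N = 198.
Expected count = (row total × column total) / N = 82 × 68 / 198 = 28.16.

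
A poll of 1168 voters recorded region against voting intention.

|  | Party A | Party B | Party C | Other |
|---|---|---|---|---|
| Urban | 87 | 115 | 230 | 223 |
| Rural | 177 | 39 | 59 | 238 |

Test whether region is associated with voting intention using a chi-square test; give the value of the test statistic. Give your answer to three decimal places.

154.882

Row totals: 655, 513. Column totals: 264, 154, 289, 461. Grand total N = 1168.
Expected counts (row total × column total / N):
  Urban, Party A: 655×264/1168 = 148.0479
  Urban, Party B: 655×154/1168 = 86.3613
  Urban, Party C: 655×289/1168 = 162.0676
  Urban, Other: 655×461/1168 = 258.5231
  Rural, Party A: 513×264/1168 = 115.9521
  Rural, Party B: 513×154/1168 = 67.6387
  Rural, Party C: 513×289/1168 = 126.9324
  Rural, Other: 513×461/1168 = 202.4769
Contributions (O − E)²/E:
  (87 − 148.0479)²/148.0479 = 25.1732
  (115 − 86.3613)²/86.3613 = 9.4970
  (230 − 162.0676)²/162.0676 = 28.4746
  (223 − 258.5231)²/258.5231 = 4.8812
  (177 − 115.9521)²/115.9521 = 32.1413
  (39 − 67.6387)²/67.6387 = 12.1258
  (59 − 126.9324)²/126.9324 = 36.3564
  (238 − 202.4769)²/202.4769 = 6.2323
χ² = 25.1732 + 9.4970 + 28.4746 + 4.8812 + 32.1413 + 12.1258 + 36.3564 + 6.2323 = 154.882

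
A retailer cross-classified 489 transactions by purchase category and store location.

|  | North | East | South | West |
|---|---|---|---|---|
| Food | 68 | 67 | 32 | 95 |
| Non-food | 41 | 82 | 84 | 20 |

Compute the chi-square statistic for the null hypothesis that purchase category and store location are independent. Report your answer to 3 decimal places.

78.318

Row totals: 262, 227. Column totals: 109, 149, 116, 115. Grand total N = 489.
Expected counts (row total × column total / N):
  Food, North: 262×109/489 = 58.4008
  Food, East: 262×149/489 = 79.8323
  Food, South: 262×116/489 = 62.1513
  Food, West: 262×115/489 = 61.6155
  Non-food, North: 227×109/489 = 50.5992
  Non-food, East: 227×149/489 = 69.1677
  Non-food, South: 227×116/489 = 53.8487
  Non-food, West: 227×115/489 = 53.3845
Contributions (O − E)²/E:
  (68 − 58.4008)²/58.4008 = 1.5778
  (67 − 79.8323)²/79.8323 = 2.0627
  (32 − 62.1513)²/62.1513 = 14.6272
  (95 − 61.6155)²/61.6155 = 18.0884
  (41 − 50.5992)²/50.5992 = 1.8211
  (82 − 69.1677)²/69.1677 = 2.3807
  (84 − 53.8487)²/53.8487 = 16.8825
  (20 − 53.3845)²/53.3845 = 20.8773
χ² = 1.5778 + 2.0627 + 14.6272 + 18.0884 + 1.8211 + 2.3807 + 16.8825 + 20.8773 = 78.318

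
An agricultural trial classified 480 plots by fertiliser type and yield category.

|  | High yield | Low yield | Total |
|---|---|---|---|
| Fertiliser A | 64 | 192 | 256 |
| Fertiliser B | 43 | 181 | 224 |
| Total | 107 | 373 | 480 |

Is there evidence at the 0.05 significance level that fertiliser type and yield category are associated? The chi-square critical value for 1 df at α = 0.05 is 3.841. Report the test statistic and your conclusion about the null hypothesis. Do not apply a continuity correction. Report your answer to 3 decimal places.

2.323; fail to reject H₀

Grand total N = 480.
Expected counts (row total × column total / N):
  Fertiliser A, High yield: 256×107/480 = 57.0667
  Fertiliser A, Low yield: 256×373/480 = 198.9333
  Fertiliser B, High yield: 224×107/480 = 49.9333
  Fertiliser B, Low yield: 224×373/480 = 174.0667
Contributions (O − E)²/E:
  (64 − 57.0667)²/57.0667 = 0.8424
  (192 − 198.9333)²/198.9333 = 0.2416
  (43 − 49.9333)²/49.9333 = 0.9627
  (181 − 174.0667)²/174.0667 = 0.2762
χ² = 0.8424 + 0.2416 + 0.9627 + 0.2762 = 2.323
df = (2−1)(2−1) = 1. Since 2.323 < 3.841, fail to reject the null hypothesis of independence at α = 0.05.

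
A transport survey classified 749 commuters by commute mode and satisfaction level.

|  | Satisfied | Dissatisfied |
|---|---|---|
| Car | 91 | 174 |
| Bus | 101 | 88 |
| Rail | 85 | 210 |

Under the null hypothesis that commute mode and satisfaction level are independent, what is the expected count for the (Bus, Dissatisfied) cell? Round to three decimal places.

119.103

Row total (Bus) = 189; column total (Dissatisfied) = 472; grand total N = 749.
Expected count = (row total × column total) / N = 189 × 472 / 749 = 119.103.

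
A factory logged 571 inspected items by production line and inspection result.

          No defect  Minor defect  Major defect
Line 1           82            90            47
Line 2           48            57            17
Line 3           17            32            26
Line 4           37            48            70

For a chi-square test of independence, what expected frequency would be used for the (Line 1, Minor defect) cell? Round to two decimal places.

Row total (Line 1) = 219; column total (Minor defect) = 227; grand total N = 571.
Expected count = (row total × column total) / N = 219 × 227 / 571 = 87.06.

87.06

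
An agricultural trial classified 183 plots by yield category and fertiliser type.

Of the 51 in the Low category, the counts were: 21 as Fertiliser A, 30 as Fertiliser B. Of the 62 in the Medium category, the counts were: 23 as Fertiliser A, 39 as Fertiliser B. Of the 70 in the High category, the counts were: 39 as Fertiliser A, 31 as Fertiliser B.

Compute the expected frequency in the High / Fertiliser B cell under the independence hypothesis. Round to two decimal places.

38.25

Row total (High) = 70; column total (Fertiliser B) = 100; grand total N = 183.
Expected count = (row total × column total) / N = 70 × 100 / 183 = 38.25.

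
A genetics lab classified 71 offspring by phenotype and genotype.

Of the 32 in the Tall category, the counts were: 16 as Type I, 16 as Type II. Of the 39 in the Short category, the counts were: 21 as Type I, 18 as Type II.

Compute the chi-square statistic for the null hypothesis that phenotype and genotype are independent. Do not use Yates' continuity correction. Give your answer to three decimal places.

0.104

Row totals: 32, 39. Column totals: 37, 34. Grand total N = 71.
Expected counts (row total × column total / N):
  Tall, Type I: 32×37/71 = 16.6761
  Tall, Type II: 32×34/71 = 15.3239
  Short, Type I: 39×37/71 = 20.3239
  Short, Type II: 39×34/71 = 18.6761
Contributions (O − E)²/E:
  (16 − 16.6761)²/16.6761 = 0.0274
  (16 − 15.3239)²/15.3239 = 0.0298
  (21 − 20.3239)²/20.3239 = 0.0225
  (18 − 18.6761)²/18.6761 = 0.0245
χ² = 0.0274 + 0.0298 + 0.0225 + 0.0245 = 0.104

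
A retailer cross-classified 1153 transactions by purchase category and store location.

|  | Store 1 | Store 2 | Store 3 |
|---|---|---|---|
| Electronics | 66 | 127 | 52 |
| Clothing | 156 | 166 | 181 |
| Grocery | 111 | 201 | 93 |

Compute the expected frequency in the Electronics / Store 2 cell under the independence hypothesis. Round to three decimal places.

Row total (Electronics) = 245; column total (Store 2) = 494; grand total N = 1153.
Expected count = (row total × column total) / N = 245 × 494 / 1153 = 104.970.

104.970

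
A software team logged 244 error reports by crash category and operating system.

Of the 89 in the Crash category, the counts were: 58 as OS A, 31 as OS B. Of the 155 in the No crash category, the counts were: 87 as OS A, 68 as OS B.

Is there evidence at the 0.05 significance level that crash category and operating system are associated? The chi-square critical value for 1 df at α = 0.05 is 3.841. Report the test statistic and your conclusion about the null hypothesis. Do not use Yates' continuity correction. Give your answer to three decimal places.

Row totals: 89, 155. Column totals: 145, 99. Grand total N = 244.
Expected counts (row total × column total / N):
  Crash, OS A: 89×145/244 = 52.8893
  Crash, OS B: 89×99/244 = 36.1107
  No crash, OS A: 155×145/244 = 92.1107
  No crash, OS B: 155×99/244 = 62.8893
Contributions (O − E)²/E:
  (58 − 52.8893)²/52.8893 = 0.4938
  (31 − 36.1107)²/36.1107 = 0.7233
  (87 − 92.1107)²/92.1107 = 0.2836
  (68 − 62.8893)²/62.8893 = 0.4153
χ² = 0.4938 + 0.7233 + 0.2836 + 0.4153 = 1.916
df = (2−1)(2−1) = 1. Since 1.916 < 3.841, fail to reject the null hypothesis of independence at α = 0.05.

1.916; fail to reject H₀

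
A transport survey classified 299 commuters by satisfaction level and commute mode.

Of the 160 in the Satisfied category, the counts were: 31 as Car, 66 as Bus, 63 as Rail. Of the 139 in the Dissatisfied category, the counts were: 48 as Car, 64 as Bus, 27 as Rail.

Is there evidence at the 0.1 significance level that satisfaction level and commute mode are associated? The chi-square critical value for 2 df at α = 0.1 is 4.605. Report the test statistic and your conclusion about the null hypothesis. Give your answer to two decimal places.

16.70; reject H₀

Row totals: 160, 139. Column totals: 79, 130, 90. Grand total N = 299.
Expected counts (row total × column total / N):
  Satisfied, Car: 160×79/299 = 42.274
  Satisfied, Bus: 160×130/299 = 69.565
  Satisfied, Rail: 160×90/299 = 48.161
  Dissatisfied, Car: 139×79/299 = 36.726
  Dissatisfied, Bus: 139×130/299 = 60.435
  Dissatisfied, Rail: 139×90/299 = 41.839
Contributions (O − E)²/E:
  (31 − 42.274)²/42.274 = 3.0066
  (66 − 69.565)²/69.565 = 0.1827
  (63 − 48.161)²/48.161 = 4.5721
  (48 − 36.726)²/36.726 = 3.4608
  (64 − 60.435)²/60.435 = 0.2103
  (27 − 41.839)²/41.839 = 5.2629
χ² = 3.0066 + 0.1827 + 4.5721 + 3.4608 + 0.2103 + 5.2629 = 16.70
df = (2−1)(3−1) = 2. Since 16.70 > 4.605, reject the null hypothesis of independence at α = 0.1.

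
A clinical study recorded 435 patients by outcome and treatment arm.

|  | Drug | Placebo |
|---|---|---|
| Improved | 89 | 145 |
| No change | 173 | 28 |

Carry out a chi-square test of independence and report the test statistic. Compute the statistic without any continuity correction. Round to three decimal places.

104.154

Row totals: 234, 201. Column totals: 262, 173. Grand total N = 435.
Expected counts (row total × column total / N):
  Improved, Drug: 234×262/435 = 140.9379
  Improved, Placebo: 234×173/435 = 93.0621
  No change, Drug: 201×262/435 = 121.0621
  No change, Placebo: 201×173/435 = 79.9379
Contributions (O − E)²/E:
  (89 − 140.9379)²/140.9379 = 19.1400
  (145 − 93.0621)²/93.0621 = 28.9865
  (173 − 121.0621)²/121.0621 = 22.2823
  (28 − 79.9379)²/79.9379 = 33.7455
χ² = 19.1400 + 28.9865 + 22.2823 + 33.7455 = 104.154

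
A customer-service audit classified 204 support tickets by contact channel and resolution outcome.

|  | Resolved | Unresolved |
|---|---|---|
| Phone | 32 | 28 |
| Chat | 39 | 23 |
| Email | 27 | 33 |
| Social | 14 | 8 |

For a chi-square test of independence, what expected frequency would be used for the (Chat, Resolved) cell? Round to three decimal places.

34.039

Row total (Chat) = 62; column total (Resolved) = 112; grand total N = 204.
Expected count = (row total × column total) / N = 62 × 112 / 204 = 34.039.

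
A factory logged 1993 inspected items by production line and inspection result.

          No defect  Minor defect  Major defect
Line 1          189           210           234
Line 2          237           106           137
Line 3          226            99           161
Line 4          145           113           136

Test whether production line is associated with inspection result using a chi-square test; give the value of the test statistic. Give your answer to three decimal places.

60.690

Row totals: 633, 480, 486, 394. Column totals: 797, 528, 668. Grand total N = 1993.
Expected counts (row total × column total / N):
  Line 1, No defect: 633×797/1993 = 253.1365
  Line 1, Minor defect: 633×528/1993 = 167.6989
  Line 1, Major defect: 633×668/1993 = 212.1646
  Line 2, No defect: 480×797/1993 = 191.9518
  Line 2, Minor defect: 480×528/1993 = 127.1651
  Line 2, Major defect: 480×668/1993 = 160.8831
  Line 3, No defect: 486×797/1993 = 194.3512
  Line 3, Minor defect: 486×528/1993 = 128.7546
  Line 3, Major defect: 486×668/1993 = 162.8941
  Line 4, No defect: 394×797/1993 = 157.5605
  Line 4, Minor defect: 394×528/1993 = 104.3813
  Line 4, Major defect: 394×668/1993 = 132.0582
Contributions (O − E)²/E:
  (189 − 253.1365)²/253.1365 = 16.2501
  (210 − 167.6989)²/167.6989 = 10.6702
  (234 − 212.1646)²/212.1646 = 2.2472
  (237 − 191.9518)²/191.9518 = 10.5721
  (106 − 127.1651)²/127.1651 = 3.5227
  (137 − 160.8831)²/160.8831 = 3.5454
  (226 − 194.3512)²/194.3512 = 5.1538
  (99 − 128.7546)²/128.7546 = 6.8762
  (161 − 162.8941)²/162.8941 = 0.0220
  (145 − 157.5605)²/157.5605 = 1.0013
  (113 − 104.3813)²/104.3813 = 0.7116
  (136 − 132.0582)²/132.0582 = 0.1177
χ² = 16.2501 + 10.6702 + 2.2472 + 10.5721 + 3.5227 + 3.5454 + 5.1538 + 6.8762 + 0.0220 + 1.0013 + 0.7116 + 0.1177 = 60.690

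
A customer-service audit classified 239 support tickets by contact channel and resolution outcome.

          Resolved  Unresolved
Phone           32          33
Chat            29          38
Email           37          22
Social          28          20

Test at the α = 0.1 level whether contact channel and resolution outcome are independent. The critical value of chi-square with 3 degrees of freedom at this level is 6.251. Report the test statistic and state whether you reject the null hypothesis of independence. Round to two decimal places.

5.68; fail to reject H₀

Row totals: 65, 67, 59, 48. Column totals: 126, 113. Grand total N = 239.
Expected counts (row total × column total / N):
  Phone, Resolved: 65×126/239 = 34.268
  Phone, Unresolved: 65×113/239 = 30.732
  Chat, Resolved: 67×126/239 = 35.322
  Chat, Unresolved: 67×113/239 = 31.678
  Email, Resolved: 59×126/239 = 31.105
  Email, Unresolved: 59×113/239 = 27.895
  Social, Resolved: 48×126/239 = 25.305
  Social, Unresolved: 48×113/239 = 22.695
Contributions (O − E)²/E:
  (32 − 34.268)²/34.268 = 0.1501
  (33 − 30.732)²/30.732 = 0.1674
  (29 − 35.322)²/35.322 = 1.1315
  (38 − 31.678)²/31.678 = 1.2617
  (37 − 31.105)²/31.105 = 1.1172
  (22 − 27.895)²/27.895 = 1.2458
  (28 − 25.305)²/25.305 = 0.2870
  (20 − 22.695)²/22.695 = 0.3200
χ² = 0.1501 + 0.1674 + 1.1315 + 1.2617 + 1.1172 + 1.2458 + 0.2870 + 0.3200 = 5.68
df = (4−1)(2−1) = 3. Since 5.68 < 6.251, fail to reject the null hypothesis of independence at α = 0.1.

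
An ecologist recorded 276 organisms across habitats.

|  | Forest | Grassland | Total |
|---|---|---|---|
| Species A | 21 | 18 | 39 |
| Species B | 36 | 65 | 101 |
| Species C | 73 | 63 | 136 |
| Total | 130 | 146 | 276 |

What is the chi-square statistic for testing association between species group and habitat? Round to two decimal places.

8.39

Grand total N = 276.
Expected counts (row total × column total / N):
  Species A, Forest: 39×130/276 = 18.3696
  Species A, Grassland: 39×146/276 = 20.6304
  Species B, Forest: 101×130/276 = 47.5725
  Species B, Grassland: 101×146/276 = 53.4275
  Species C, Forest: 136×130/276 = 64.0580
  Species C, Grassland: 136×146/276 = 71.9420
Contributions (O − E)²/E:
  (21 − 18.3696)²/18.3696 = 0.3767
  (18 − 20.6304)²/20.6304 = 0.3354
  (36 − 47.5725)²/47.5725 = 2.8151
  (65 − 53.4275)²/53.4275 = 2.5066
  (73 − 64.0580)²/64.0580 = 1.2482
  (63 − 71.9420)²/71.9420 = 1.1114
χ² = 0.3767 + 0.3354 + 2.8151 + 2.5066 + 1.2482 + 1.1114 = 8.39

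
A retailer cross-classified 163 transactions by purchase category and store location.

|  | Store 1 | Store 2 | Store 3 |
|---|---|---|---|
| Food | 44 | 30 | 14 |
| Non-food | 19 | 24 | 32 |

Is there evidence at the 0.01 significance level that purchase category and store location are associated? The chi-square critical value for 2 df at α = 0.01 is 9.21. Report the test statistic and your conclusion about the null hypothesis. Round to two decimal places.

Row totals: 88, 75. Column totals: 63, 54, 46. Grand total N = 163.
Expected counts (row total × column total / N):
  Food, Store 1: 88×63/163 = 34.012
  Food, Store 2: 88×54/163 = 29.153
  Food, Store 3: 88×46/163 = 24.834
  Non-food, Store 1: 75×63/163 = 28.988
  Non-food, Store 2: 75×54/163 = 24.847
  Non-food, Store 3: 75×46/163 = 21.166
Contributions (O − E)²/E:
  (44 − 34.012)²/34.012 = 2.9331
  (30 − 29.153)²/29.153 = 0.0246
  (14 − 24.834)²/24.834 = 4.7264
  (19 − 28.988)²/28.988 = 3.4414
  (24 − 24.847)²/24.847 = 0.0289
  (32 − 21.166)²/21.166 = 5.5455
χ² = 2.9331 + 0.0246 + 4.7264 + 3.4414 + 0.0289 + 5.5455 = 16.70
df = (2−1)(3−1) = 2. Since 16.70 > 9.21, reject the null hypothesis of independence at α = 0.01.

16.70; reject H₀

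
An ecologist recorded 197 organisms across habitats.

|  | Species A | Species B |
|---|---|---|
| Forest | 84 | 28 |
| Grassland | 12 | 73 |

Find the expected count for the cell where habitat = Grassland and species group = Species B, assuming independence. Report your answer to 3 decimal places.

43.579

Row total (Grassland) = 85; column total (Species B) = 101; grand total N = 197.
Expected count = (row total × column total) / N = 85 × 101 / 197 = 43.579.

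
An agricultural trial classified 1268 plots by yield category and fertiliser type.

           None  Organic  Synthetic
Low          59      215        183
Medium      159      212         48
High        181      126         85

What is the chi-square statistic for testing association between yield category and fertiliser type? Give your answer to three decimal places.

Row totals: 457, 419, 392. Column totals: 399, 553, 316. Grand total N = 1268.
Expected counts (row total × column total / N):
  Low, None: 457×399/1268 = 143.8036
  Low, Organic: 457×553/1268 = 199.3068
  Low, Synthetic: 457×316/1268 = 113.8896
  Medium, None: 419×399/1268 = 131.8462
  Medium, Organic: 419×553/1268 = 182.7342
  Medium, Synthetic: 419×316/1268 = 104.4196
  High, None: 392×399/1268 = 123.3502
  High, Organic: 392×553/1268 = 170.9590
  High, Synthetic: 392×316/1268 = 97.6909
Contributions (O − E)²/E:
  (59 − 143.8036)²/143.8036 = 50.0102
  (215 − 199.3068)²/199.3068 = 1.2357
  (183 − 113.8896)²/113.8896 = 41.9375
  (159 − 131.8462)²/131.8462 = 5.5923
  (212 − 182.7342)²/182.7342 = 4.6871
  (48 − 104.4196)²/104.4196 = 30.4844
  (181 − 123.3502)²/123.3502 = 26.9436
  (126 − 170.9590)²/170.9590 = 11.8234
  (85 − 97.6909)²/97.6909 = 1.6487
χ² = 50.0102 + 1.2357 + 41.9375 + 5.5923 + 4.6871 + 30.4844 + 26.9436 + 11.8234 + 1.6487 = 174.363

174.363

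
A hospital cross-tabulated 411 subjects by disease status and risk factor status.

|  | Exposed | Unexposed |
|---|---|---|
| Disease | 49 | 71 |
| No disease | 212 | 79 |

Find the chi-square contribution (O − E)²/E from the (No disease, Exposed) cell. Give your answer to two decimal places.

Row total (No disease) = 291; column total (Exposed) = 261; N = 411.
Expected count E = 291 × 261 / 411 = 184.796.
Contribution = (O − E)²/E = (212 − 184.796)² / 184.796 = 4.00.

4.00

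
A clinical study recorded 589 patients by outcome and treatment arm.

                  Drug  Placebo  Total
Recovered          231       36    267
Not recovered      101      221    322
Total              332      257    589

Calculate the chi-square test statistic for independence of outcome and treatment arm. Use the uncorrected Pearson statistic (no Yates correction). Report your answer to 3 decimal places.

Grand total N = 589.
Expected counts (row total × column total / N):
  Recovered, Drug: 267×332/589 = 150.4992
  Recovered, Placebo: 267×257/589 = 116.5008
  Not recovered, Drug: 322×332/589 = 181.5008
  Not recovered, Placebo: 322×257/589 = 140.4992
Contributions (O − E)²/E:
  (231 − 150.4992)²/150.4992 = 43.0592
  (36 − 116.5008)²/116.5008 = 55.6252
  (101 − 181.5008)²/181.5008 = 35.7044
  (221 − 140.4992)²/140.4992 = 46.1240
χ² = 43.0592 + 55.6252 + 35.7044 + 46.1240 = 180.513

180.513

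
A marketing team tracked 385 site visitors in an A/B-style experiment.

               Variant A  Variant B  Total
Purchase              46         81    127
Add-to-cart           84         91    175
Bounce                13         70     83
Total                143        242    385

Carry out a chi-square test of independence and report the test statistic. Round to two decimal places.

Grand total N = 385.
Expected counts (row total × column total / N):
  Purchase, Variant A: 127×143/385 = 47.171
  Purchase, Variant B: 127×242/385 = 79.829
  Add-to-cart, Variant A: 175×143/385 = 65.000
  Add-to-cart, Variant B: 175×242/385 = 110.000
  Bounce, Variant A: 83×143/385 = 30.829
  Bounce, Variant B: 83×242/385 = 52.171
Contributions (O − E)²/E:
  (46 − 47.171)²/47.171 = 0.0291
  (81 − 79.829)²/79.829 = 0.0172
  (84 − 65.000)²/65.000 = 5.5538
  (91 − 110.000)²/110.000 = 3.2818
  (13 − 30.829)²/30.829 = 10.3109
  (70 − 52.171)²/52.171 = 6.0929
χ² = 0.0291 + 0.0172 + 5.5538 + 3.2818 + 10.3109 + 6.0929 = 25.29

25.29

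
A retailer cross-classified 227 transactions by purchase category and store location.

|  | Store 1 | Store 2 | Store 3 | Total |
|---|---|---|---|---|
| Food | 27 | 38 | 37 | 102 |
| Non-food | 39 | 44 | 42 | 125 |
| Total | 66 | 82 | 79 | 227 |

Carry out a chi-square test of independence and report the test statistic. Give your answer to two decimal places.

0.61

Grand total N = 227.
Expected counts (row total × column total / N):
  Food, Store 1: 102×66/227 = 29.656
  Food, Store 2: 102×82/227 = 36.846
  Food, Store 3: 102×79/227 = 35.498
  Non-food, Store 1: 125×66/227 = 36.344
  Non-food, Store 2: 125×82/227 = 45.154
  Non-food, Store 3: 125×79/227 = 43.502
Contributions (O − E)²/E:
  (27 − 29.656)²/29.656 = 0.2379
  (38 − 36.846)²/36.846 = 0.0361
  (37 − 35.498)²/35.498 = 0.0636
  (39 − 36.344)²/36.344 = 0.1941
  (44 − 45.154)²/45.154 = 0.0295
  (42 − 43.502)²/43.502 = 0.0519
χ² = 0.2379 + 0.0361 + 0.0636 + 0.1941 + 0.0295 + 0.0519 = 0.61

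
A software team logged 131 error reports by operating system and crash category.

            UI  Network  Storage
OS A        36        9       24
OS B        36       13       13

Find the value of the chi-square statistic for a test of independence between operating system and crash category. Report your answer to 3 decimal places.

3.634

Row totals: 69, 62. Column totals: 72, 22, 37. Grand total N = 131.
Expected counts (row total × column total / N):
  OS A, UI: 69×72/131 = 37.9237
  OS A, Network: 69×22/131 = 11.5878
  OS A, Storage: 69×37/131 = 19.4885
  OS B, UI: 62×72/131 = 34.0763
  OS B, Network: 62×22/131 = 10.4122
  OS B, Storage: 62×37/131 = 17.5115
Contributions (O − E)²/E:
  (36 − 37.9237)²/37.9237 = 0.0976
  (9 − 11.5878)²/11.5878 = 0.5779
  (24 − 19.4885)²/19.4885 = 1.0444
  (36 − 34.0763)²/34.0763 = 0.1086
  (13 − 10.4122)²/10.4122 = 0.6432
  (13 − 17.5115)²/17.5115 = 1.1623
χ² = 0.0976 + 0.5779 + 1.0444 + 0.1086 + 0.6432 + 1.1623 = 3.634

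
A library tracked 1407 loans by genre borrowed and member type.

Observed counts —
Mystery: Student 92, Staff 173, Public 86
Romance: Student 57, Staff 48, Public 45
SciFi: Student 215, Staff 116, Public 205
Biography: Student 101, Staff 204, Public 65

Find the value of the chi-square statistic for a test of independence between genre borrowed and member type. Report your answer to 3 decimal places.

Row totals: 351, 150, 536, 370. Column totals: 465, 541, 401. Grand total N = 1407.
Expected counts (row total × column total / N):
  Mystery, Student: 351×465/1407 = 116.0021
  Mystery, Staff: 351×541/1407 = 134.9616
  Mystery, Public: 351×401/1407 = 100.0362
  Romance, Student: 150×465/1407 = 49.5736
  Romance, Staff: 150×541/1407 = 57.6759
  Romance, Public: 150×401/1407 = 42.7505
  SciFi, Student: 536×465/1407 = 177.1429
  SciFi, Staff: 536×541/1407 = 206.0952
  SciFi, Public: 536×401/1407 = 152.7619
  Biography, Student: 370×465/1407 = 122.2814
  Biography, Staff: 370×541/1407 = 142.2672
  Biography, Public: 370×401/1407 = 105.4513
Contributions (O − E)²/E:
  (92 − 116.0021)²/116.0021 = 4.9663
  (173 − 134.9616)²/134.9616 = 10.7210
  (86 − 100.0362)²/100.0362 = 1.9694
  (57 − 49.5736)²/49.5736 = 1.1125
  (48 − 57.6759)²/57.6759 = 1.6233
  (45 − 42.7505)²/42.7505 = 0.1184
  (215 − 177.1429)²/177.1429 = 8.0904
  (116 − 206.0952)²/206.0952 = 39.3854
  (205 − 152.7619)²/152.7619 = 17.8632
  (101 − 122.2814)²/122.2814 = 3.7037
  (204 − 142.2672)²/142.2672 = 26.7872
  (65 − 105.4513)²/105.4513 = 15.5172
χ² = 4.9663 + 10.7210 + 1.9694 + 1.1125 + 1.6233 + 0.1184 + 8.0904 + 39.3854 + 17.8632 + 3.7037 + 26.7872 + 15.5172 = 131.858

131.858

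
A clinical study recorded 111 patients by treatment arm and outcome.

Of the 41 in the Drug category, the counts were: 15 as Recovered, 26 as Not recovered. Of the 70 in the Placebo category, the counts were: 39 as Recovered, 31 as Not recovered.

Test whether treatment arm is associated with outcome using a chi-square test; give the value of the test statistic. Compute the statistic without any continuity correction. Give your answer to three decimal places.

3.787

Row totals: 41, 70. Column totals: 54, 57. Grand total N = 111.
Expected counts (row total × column total / N):
  Drug, Recovered: 41×54/111 = 19.9459
  Drug, Not recovered: 41×57/111 = 21.0541
  Placebo, Recovered: 70×54/111 = 34.0541
  Placebo, Not recovered: 70×57/111 = 35.9459
Contributions (O − E)²/E:
  (15 − 19.9459)²/19.9459 = 1.2264
  (26 − 21.0541)²/21.0541 = 1.1619
  (39 − 34.0541)²/34.0541 = 0.7183
  (31 − 35.9459)²/35.9459 = 0.6805
χ² = 1.2264 + 1.1619 + 0.7183 + 0.6805 = 3.787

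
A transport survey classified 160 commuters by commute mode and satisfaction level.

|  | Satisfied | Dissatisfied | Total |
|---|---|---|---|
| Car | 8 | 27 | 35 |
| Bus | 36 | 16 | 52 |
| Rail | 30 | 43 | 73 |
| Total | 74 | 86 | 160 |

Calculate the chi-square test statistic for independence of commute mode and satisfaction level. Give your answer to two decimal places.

Grand total N = 160.
Expected counts (row total × column total / N):
  Car, Satisfied: 35×74/160 = 16.188
  Car, Dissatisfied: 35×86/160 = 18.812
  Bus, Satisfied: 52×74/160 = 24.050
  Bus, Dissatisfied: 52×86/160 = 27.950
  Rail, Satisfied: 73×74/160 = 33.763
  Rail, Dissatisfied: 73×86/160 = 39.237
Contributions (O − E)²/E:
  (8 − 16.188)²/16.188 = 4.1415
  (27 − 18.812)²/18.812 = 3.5639
  (36 − 24.050)²/24.050 = 5.9377
  (16 − 27.950)²/27.950 = 5.1092
  (30 − 33.763)²/33.763 = 0.4194
  (43 − 39.237)²/39.237 = 0.3609
χ² = 4.1415 + 3.5639 + 5.9377 + 5.1092 + 0.4194 + 0.3609 = 19.53

19.53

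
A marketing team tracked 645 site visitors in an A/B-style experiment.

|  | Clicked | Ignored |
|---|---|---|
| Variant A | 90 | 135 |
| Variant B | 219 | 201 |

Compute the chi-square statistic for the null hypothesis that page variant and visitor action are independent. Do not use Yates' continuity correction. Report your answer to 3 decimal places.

Row totals: 225, 420. Column totals: 309, 336. Grand total N = 645.
Expected counts (row total × column total / N):
  Variant A, Clicked: 225×309/645 = 107.7907
  Variant A, Ignored: 225×336/645 = 117.2093
  Variant B, Clicked: 420×309/645 = 201.2093
  Variant B, Ignored: 420×336/645 = 218.7907
Contributions (O − E)²/E:
  (90 − 107.7907)²/107.7907 = 2.9363
  (135 − 117.2093)²/117.2093 = 2.7004
  (219 − 201.2093)²/201.2093 = 1.5730
  (201 − 218.7907)²/218.7907 = 1.4466
χ² = 2.9363 + 2.7004 + 1.5730 + 1.4466 = 8.656

8.656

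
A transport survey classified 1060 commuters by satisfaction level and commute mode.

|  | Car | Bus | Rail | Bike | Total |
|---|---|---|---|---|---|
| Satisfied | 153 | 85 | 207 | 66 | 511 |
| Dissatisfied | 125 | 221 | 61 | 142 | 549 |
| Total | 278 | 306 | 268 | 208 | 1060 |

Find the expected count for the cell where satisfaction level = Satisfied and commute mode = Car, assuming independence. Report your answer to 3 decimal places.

Row total (Satisfied) = 511; column total (Car) = 278; grand total N = 1060.
Expected count = (row total × column total) / N = 511 × 278 / 1060 = 134.017.

134.017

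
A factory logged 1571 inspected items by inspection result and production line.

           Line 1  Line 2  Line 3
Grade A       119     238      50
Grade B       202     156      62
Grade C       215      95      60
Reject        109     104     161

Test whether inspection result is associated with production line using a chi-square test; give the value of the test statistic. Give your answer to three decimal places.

240.522

Row totals: 407, 420, 370, 374. Column totals: 645, 593, 333. Grand total N = 1571.
Expected counts (row total × column total / N):
  Grade A, Line 1: 407×645/1571 = 167.1006
  Grade A, Line 2: 407×593/1571 = 153.6289
  Grade A, Line 3: 407×333/1571 = 86.2705
  Grade B, Line 1: 420×645/1571 = 172.4379
  Grade B, Line 2: 420×593/1571 = 158.5360
  Grade B, Line 3: 420×333/1571 = 89.0261
  Grade C, Line 1: 370×645/1571 = 151.9096
  Grade C, Line 2: 370×593/1571 = 139.6626
  Grade C, Line 3: 370×333/1571 = 78.4278
  Reject, Line 1: 374×645/1571 = 153.5519
  Reject, Line 2: 374×593/1571 = 141.1725
  Reject, Line 3: 374×333/1571 = 79.2756
Contributions (O − E)²/E:
  (119 − 167.1006)²/167.1006 = 13.8460
  (238 − 153.6289)²/153.6289 = 46.3356
  (50 − 86.2705)²/86.2705 = 15.2491
  (202 − 172.4379)²/172.4379 = 5.0680
  (156 − 158.5360)²/158.5360 = 0.0406
  (62 − 89.0261)²/89.0261 = 8.2044
  (215 − 151.9096)²/151.9096 = 26.2024
  (95 − 139.6626)²/139.6626 = 14.2826
  (60 − 78.4278)²/78.4278 = 4.3299
  (109 − 153.5519)²/153.5519 = 12.9264
  (104 − 141.1725)²/141.1725 = 9.7880
  (161 − 79.2756)²/79.2756 = 84.2488
χ² = 13.8460 + 46.3356 + 15.2491 + 5.0680 + 0.0406 + 8.2044 + 26.2024 + 14.2826 + 4.3299 + 12.9264 + 9.7880 + 84.2488 = 240.522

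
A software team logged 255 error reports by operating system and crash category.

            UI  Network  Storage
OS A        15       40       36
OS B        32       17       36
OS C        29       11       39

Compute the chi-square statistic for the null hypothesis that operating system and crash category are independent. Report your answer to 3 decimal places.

25.838

Row totals: 91, 85, 79. Column totals: 76, 68, 111. Grand total N = 255.
Expected counts (row total × column total / N):
  OS A, UI: 91×76/255 = 27.1216
  OS A, Network: 91×68/255 = 24.2667
  OS A, Storage: 91×111/255 = 39.6118
  OS B, UI: 85×76/255 = 25.3333
  OS B, Network: 85×68/255 = 22.6667
  OS B, Storage: 85×111/255 = 37.0000
  OS C, UI: 79×76/255 = 23.5451
  OS C, Network: 79×68/255 = 21.0667
  OS C, Storage: 79×111/255 = 34.3882
Contributions (O − E)²/E:
  (15 − 27.1216)²/27.1216 = 5.4176
  (40 − 24.2667)²/24.2667 = 10.2007
  (36 − 39.6118)²/39.6118 = 0.3293
  (32 − 25.3333)²/25.3333 = 1.7544
  (17 − 22.6667)²/22.6667 = 1.4167
  (36 − 37.0000)²/37.0000 = 0.0270
  (29 − 23.5451)²/23.5451 = 1.2638
  (11 − 21.0667)²/21.0667 = 4.8104
  (39 − 34.3882)²/34.3882 = 0.6185
χ² = 5.4176 + 10.2007 + 0.3293 + 1.7544 + 1.4167 + 0.0270 + 1.2638 + 4.8104 + 0.6185 = 25.838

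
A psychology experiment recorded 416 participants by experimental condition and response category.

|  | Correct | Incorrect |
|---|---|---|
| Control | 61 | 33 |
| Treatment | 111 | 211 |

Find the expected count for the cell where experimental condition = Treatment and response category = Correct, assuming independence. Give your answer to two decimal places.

Row total (Treatment) = 322; column total (Correct) = 172; grand total N = 416.
Expected count = (row total × column total) / N = 322 × 172 / 416 = 133.13.

133.13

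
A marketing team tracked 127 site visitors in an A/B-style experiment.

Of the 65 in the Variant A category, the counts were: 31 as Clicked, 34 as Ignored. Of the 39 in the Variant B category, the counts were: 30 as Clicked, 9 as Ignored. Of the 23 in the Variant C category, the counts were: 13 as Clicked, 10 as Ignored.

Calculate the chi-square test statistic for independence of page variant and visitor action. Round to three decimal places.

8.600

Row totals: 65, 39, 23. Column totals: 74, 53. Grand total N = 127.
Expected counts (row total × column total / N):
  Variant A, Clicked: 65×74/127 = 37.8740
  Variant A, Ignored: 65×53/127 = 27.1260
  Variant B, Clicked: 39×74/127 = 22.7244
  Variant B, Ignored: 39×53/127 = 16.2756
  Variant C, Clicked: 23×74/127 = 13.4016
  Variant C, Ignored: 23×53/127 = 9.5984
Contributions (O − E)²/E:
  (31 − 37.8740)²/37.8740 = 1.2476
  (34 − 27.1260)²/27.1260 = 1.7419
  (30 − 22.7244)²/22.7244 = 2.3294
  (9 − 16.2756)²/16.2756 = 3.2524
  (13 − 13.4016)²/13.4016 = 0.0120
  (10 − 9.5984)²/9.5984 = 0.0168
χ² = 1.2476 + 1.7419 + 2.3294 + 3.2524 + 0.0120 + 0.0168 = 8.600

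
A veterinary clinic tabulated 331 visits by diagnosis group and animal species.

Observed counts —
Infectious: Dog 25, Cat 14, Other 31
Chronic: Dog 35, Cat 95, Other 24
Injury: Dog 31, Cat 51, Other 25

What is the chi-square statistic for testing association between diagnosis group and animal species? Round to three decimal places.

36.841

Row totals: 70, 154, 107. Column totals: 91, 160, 80. Grand total N = 331.
Expected counts (row total × column total / N):
  Infectious, Dog: 70×91/331 = 19.2447
  Infectious, Cat: 70×160/331 = 33.8369
  Infectious, Other: 70×80/331 = 16.9184
  Chronic, Dog: 154×91/331 = 42.3384
  Chronic, Cat: 154×160/331 = 74.4411
  Chronic, Other: 154×80/331 = 37.2205
  Injury, Dog: 107×91/331 = 29.4169
  Injury, Cat: 107×160/331 = 51.7221
  Injury, Other: 107×80/331 = 25.8610
Contributions (O − E)²/E:
  (25 − 19.2447)²/19.2447 = 1.7212
  (14 − 33.8369)²/33.8369 = 11.6294
  (31 − 16.9184)²/16.9184 = 11.7205
  (35 − 42.3384)²/42.3384 = 1.2719
  (95 − 74.4411)²/74.4411 = 5.6779
  (24 − 37.2205)²/37.2205 = 4.6958
  (31 − 29.4169)²/29.4169 = 0.0852
  (51 − 51.7221)²/51.7221 = 0.0101
  (25 − 25.8610)²/25.8610 = 0.0287
χ² = 1.7212 + 11.6294 + 11.7205 + 1.2719 + 5.6779 + 4.6958 + 0.0852 + 0.0101 + 0.0287 = 36.841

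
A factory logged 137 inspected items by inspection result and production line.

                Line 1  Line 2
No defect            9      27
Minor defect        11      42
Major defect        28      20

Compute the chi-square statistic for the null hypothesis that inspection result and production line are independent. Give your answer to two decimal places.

Row totals: 36, 53, 48. Column totals: 48, 89. Grand total N = 137.
Expected counts (row total × column total / N):
  No defect, Line 1: 36×48/137 = 12.61314
  No defect, Line 2: 36×89/137 = 23.38686
  Minor defect, Line 1: 53×48/137 = 18.56934
  Minor defect, Line 2: 53×89/137 = 34.43066
  Major defect, Line 1: 48×48/137 = 16.81752
  Major defect, Line 2: 48×89/137 = 31.18248
Contributions (O − E)²/E:
  (9 − 12.61314)²/12.61314 = 1.0350
  (27 − 23.38686)²/23.38686 = 0.5582
  (11 − 18.56934)²/18.56934 = 3.0855
  (42 − 34.43066)²/34.43066 = 1.6641
  (28 − 16.81752)²/16.81752 = 7.4356
  (20 − 31.18248)²/31.18248 = 4.0102
χ² = 1.0350 + 0.5582 + 3.0855 + 1.6641 + 7.4356 + 4.0102 = 17.79

17.79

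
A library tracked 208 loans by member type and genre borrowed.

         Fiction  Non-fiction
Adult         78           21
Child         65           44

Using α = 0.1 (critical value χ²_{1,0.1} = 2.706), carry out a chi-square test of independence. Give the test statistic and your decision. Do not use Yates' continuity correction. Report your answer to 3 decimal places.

8.860; reject H₀

Row totals: 99, 109. Column totals: 143, 65. Grand total N = 208.
Expected counts (row total × column total / N):
  Adult, Fiction: 99×143/208 = 68.0625
  Adult, Non-fiction: 99×65/208 = 30.9375
  Child, Fiction: 109×143/208 = 74.9375
  Child, Non-fiction: 109×65/208 = 34.0625
Contributions (O − E)²/E:
  (78 − 68.0625)²/68.0625 = 1.4509
  (21 − 30.9375)²/30.9375 = 3.1920
  (65 − 74.9375)²/74.9375 = 1.3178
  (44 − 34.0625)²/34.0625 = 2.8992
χ² = 1.4509 + 3.1920 + 1.3178 + 2.8992 = 8.860
df = (2−1)(2−1) = 1. Since 8.860 > 2.706, reject the null hypothesis of independence at α = 0.1.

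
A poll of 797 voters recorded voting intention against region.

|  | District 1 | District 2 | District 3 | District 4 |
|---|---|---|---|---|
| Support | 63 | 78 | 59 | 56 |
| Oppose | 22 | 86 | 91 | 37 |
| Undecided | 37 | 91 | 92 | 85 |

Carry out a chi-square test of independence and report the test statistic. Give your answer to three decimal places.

Row totals: 256, 236, 305. Column totals: 122, 255, 242, 178. Grand total N = 797.
Expected counts (row total × column total / N):
  Support, District 1: 256×122/797 = 39.1870
  Support, District 2: 256×255/797 = 81.9072
  Support, District 3: 256×242/797 = 77.7315
  Support, District 4: 256×178/797 = 57.1744
  Oppose, District 1: 236×122/797 = 36.1255
  Oppose, District 2: 236×255/797 = 75.5082
  Oppose, District 3: 236×242/797 = 71.6587
  Oppose, District 4: 236×178/797 = 52.7077
  Undecided, District 1: 305×122/797 = 46.6876
  Undecided, District 2: 305×255/797 = 97.5847
  Undecided, District 3: 305×242/797 = 92.6098
  Undecided, District 4: 305×178/797 = 68.1179
Contributions (O − E)²/E:
  (63 − 39.1870)²/39.1870 = 14.4706
  (78 − 81.9072)²/81.9072 = 0.1864
  (59 − 77.7315)²/77.7315 = 4.5139
  (56 − 57.1744)²/57.1744 = 0.0241
  (22 − 36.1255)²/36.1255 = 5.5232
  (86 − 75.5082)²/75.5082 = 1.4578
  (91 − 71.6587)²/71.6587 = 5.2204
  (37 − 52.7077)²/52.7077 = 4.6811
  (37 − 46.6876)²/46.6876 = 2.0102
  (91 − 97.5847)²/97.5847 = 0.4443
  (92 − 92.6098)²/92.6098 = 0.0040
  (85 − 68.1179)²/68.1179 = 4.1840
χ² = 14.4706 + 0.1864 + 4.5139 + 0.0241 + 5.5232 + 1.4578 + 5.2204 + 4.6811 + 2.0102 + 0.4443 + 0.0040 + 4.1840 = 42.720

42.720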